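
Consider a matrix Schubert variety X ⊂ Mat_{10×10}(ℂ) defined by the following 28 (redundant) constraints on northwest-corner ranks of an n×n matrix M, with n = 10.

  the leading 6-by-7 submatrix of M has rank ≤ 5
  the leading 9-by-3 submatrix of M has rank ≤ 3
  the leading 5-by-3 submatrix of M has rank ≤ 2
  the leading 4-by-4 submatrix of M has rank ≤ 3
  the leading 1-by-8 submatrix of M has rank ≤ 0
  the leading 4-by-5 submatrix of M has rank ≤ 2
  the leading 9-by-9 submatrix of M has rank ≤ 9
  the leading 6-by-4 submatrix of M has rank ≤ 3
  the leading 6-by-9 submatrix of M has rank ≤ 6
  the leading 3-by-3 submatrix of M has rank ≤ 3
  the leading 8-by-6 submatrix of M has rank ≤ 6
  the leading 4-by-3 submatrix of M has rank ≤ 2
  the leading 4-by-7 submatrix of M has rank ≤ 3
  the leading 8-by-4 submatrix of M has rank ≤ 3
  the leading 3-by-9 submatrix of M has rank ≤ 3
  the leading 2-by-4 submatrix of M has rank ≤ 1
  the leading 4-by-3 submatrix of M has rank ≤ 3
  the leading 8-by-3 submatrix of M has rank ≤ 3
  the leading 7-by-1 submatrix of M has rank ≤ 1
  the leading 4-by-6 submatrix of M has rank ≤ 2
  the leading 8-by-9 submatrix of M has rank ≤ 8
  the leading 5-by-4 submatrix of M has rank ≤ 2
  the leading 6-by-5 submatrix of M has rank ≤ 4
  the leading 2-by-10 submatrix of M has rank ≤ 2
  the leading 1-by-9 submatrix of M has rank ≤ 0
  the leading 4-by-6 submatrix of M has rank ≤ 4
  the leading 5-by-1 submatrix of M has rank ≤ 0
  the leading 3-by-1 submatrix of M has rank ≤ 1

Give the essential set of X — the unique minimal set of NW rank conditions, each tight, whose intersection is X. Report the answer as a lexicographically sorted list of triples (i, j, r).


Reconstructing r_w from the 28 given conditions:

  i=1: 0 0 0 0 0 0 0 0 0 1
  i=2: 0 1 1 1 1 1 1 1 1 2
  i=3: 0 1 2 2 2 2 2 2 2 3
  i=4: 0 1 2 2 2 2 3 3 3 4
  i=5: 0 1 2 2 3 3 4 4 4 5
  i=6: 1 2 3 3 4 4 5 5 5 6
  i=7: 1 2 3 3 4 5 6 6 6 7
  i=8: 1 2 3 3 4 5 6 7 7 8
  i=9: 1 2 3 4 5 6 7 8 8 9
  i=10: 1 2 3 4 5 6 7 8 9 10

second differences of R give the permutation w = (10, 2, 3, 7, 5, 1, 6, 8, 4, 9).

D(w) has 19 cells with 5 SE-corners; essential set:

[(1, 9, 0), (4, 6, 2), (5, 1, 0), (5, 4, 2), (8, 4, 3)]


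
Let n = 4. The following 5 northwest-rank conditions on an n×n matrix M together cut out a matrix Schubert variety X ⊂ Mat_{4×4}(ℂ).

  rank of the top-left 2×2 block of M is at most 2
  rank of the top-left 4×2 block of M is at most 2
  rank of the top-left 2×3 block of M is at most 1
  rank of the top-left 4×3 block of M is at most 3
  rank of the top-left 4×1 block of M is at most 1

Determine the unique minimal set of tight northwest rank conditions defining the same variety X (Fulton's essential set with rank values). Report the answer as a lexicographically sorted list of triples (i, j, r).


Reconstructing r_w from the 5 given conditions:

  row 1: 1 1 1 1
  row 2: 1 1 1 2
  row 3: 1 2 2 3
  row 4: 1 2 3 4

second differences of R give the permutation w = (1, 4, 2, 3).

Fulton essential set (1 of the 2 Rothe cells):

[(2, 3, 1)]


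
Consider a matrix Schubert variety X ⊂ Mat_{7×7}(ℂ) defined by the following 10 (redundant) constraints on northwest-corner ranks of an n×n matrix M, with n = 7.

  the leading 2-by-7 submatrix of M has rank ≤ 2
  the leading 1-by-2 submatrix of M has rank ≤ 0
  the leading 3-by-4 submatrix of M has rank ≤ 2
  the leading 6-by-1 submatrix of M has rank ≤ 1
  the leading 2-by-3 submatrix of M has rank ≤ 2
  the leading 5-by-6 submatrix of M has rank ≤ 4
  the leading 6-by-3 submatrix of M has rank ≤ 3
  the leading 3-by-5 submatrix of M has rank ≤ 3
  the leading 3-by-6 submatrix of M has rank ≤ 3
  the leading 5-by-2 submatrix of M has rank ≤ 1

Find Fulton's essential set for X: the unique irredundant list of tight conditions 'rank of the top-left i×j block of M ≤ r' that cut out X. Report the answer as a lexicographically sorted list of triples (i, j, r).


Propagating the 10 rank bounds to every northwest block:

  row 1: 0, 0, 1, 1, 1, 1, 1
  row 2: 1, 1, 2, 2, 2, 2, 2
  row 3: 1, 1, 2, 2, 3, 3, 3
  row 4: 1, 1, 2, 3, 4, 4, 4
  row 5: 1, 1, 2, 3, 4, 4, 5
  row 6: 1, 2, 3, 4, 5, 5, 6
  row 7: 1, 2, 3, 4, 5, 6, 7

so w = (3, 1, 5, 4, 7, 2, 6).

Rothe diagram D(w) (7 cells), 4 SE-corners (essential conditions):

[(1, 2, 0), (3, 4, 2), (5, 2, 1), (5, 6, 4)]


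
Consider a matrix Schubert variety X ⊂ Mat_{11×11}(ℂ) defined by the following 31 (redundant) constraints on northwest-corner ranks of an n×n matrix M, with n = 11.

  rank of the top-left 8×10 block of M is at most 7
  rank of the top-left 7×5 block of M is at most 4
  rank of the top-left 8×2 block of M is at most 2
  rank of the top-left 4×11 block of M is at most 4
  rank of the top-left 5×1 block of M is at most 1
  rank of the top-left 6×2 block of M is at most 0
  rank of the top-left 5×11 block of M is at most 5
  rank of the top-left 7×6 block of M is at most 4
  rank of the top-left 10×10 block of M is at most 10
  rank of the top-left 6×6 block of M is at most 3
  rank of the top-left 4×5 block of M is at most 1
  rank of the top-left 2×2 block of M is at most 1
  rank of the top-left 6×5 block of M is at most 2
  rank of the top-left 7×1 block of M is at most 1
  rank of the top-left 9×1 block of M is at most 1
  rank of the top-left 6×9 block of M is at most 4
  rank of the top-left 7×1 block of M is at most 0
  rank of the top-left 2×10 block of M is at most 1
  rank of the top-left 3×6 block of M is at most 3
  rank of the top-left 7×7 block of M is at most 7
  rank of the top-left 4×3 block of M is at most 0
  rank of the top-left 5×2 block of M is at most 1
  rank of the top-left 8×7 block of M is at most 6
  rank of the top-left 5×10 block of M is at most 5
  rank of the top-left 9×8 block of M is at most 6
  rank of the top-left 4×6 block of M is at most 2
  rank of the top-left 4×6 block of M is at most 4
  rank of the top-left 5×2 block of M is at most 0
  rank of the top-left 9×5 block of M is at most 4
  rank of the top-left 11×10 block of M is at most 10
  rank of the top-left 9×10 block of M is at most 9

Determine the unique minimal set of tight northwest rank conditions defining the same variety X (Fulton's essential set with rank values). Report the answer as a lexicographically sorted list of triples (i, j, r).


Rank table r_w(11×11) implied by the 31 constraints:

  i=1: 0 0 0 1 1 1 1 1 1 1 1
  i=2: 0 0 0 1 1 1 1 1 1 1 2
  i=3: 0 0 0 1 1 2 2 2 2 2 3
  i=4: 0 0 0 1 1 2 3 3 3 3 4
  i=5: 0 0 1 2 2 3 4 4 4 4 5
  i=6: 0 0 1 2 2 3 4 4 4 5 6
  i=7: 0 1 2 3 3 4 5 5 5 6 7
  i=8: 1 2 3 4 4 5 6 6 6 7 8
  i=9: 1 2 3 4 4 5 6 6 7 8 9
  i=10: 1 2 3 4 5 6 7 7 8 9 10
  i=11: 1 2 3 4 5 6 7 8 9 10 11

reading off 1-entries of Δ²R: w = (4, 11, 6, 7, 3, 10, 2, 1, 9, 5, 8).

ℓ(w)=30; the 9 essential cells (i,j,r):

[(2, 10, 1), (4, 3, 0), (4, 5, 1), (6, 2, 0), (6, 5, 2), (6, 9, 4), (7, 1, 0), (9, 5, 4), (9, 8, 6)]


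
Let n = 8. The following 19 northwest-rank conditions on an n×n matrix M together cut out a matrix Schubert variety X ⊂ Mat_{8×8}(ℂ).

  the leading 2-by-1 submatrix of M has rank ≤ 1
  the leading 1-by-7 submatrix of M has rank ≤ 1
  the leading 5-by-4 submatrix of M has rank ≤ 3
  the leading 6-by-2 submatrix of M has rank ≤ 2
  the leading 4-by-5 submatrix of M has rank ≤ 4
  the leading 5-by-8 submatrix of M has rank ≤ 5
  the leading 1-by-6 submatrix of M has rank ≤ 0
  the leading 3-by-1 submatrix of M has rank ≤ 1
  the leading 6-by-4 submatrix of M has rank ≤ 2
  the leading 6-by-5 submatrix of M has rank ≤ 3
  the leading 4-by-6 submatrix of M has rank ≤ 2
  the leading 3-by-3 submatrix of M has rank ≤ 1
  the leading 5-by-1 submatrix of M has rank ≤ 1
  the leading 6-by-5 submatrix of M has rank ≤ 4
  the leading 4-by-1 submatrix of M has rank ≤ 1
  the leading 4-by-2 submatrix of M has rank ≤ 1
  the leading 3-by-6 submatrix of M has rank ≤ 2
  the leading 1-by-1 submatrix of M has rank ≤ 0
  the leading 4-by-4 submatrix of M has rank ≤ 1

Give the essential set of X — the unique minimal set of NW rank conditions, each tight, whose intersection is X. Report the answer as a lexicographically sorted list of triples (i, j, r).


Computing R[i][j] = min implied NW-rank bound (n=8, 19 conditions):

  R[1]: 0, 0, 0, 0, 0, 0, 1, 1
  R[2]: 1, 1, 1, 1, 1, 1, 2, 2
  R[3]: 1, 1, 1, 1, 2, 2, 3, 3
  R[4]: 1, 1, 1, 1, 2, 2, 3, 4
  R[5]: 1, 2, 2, 2, 3, 3, 4, 5
  R[6]: 1, 2, 2, 2, 3, 4, 5, 6
  R[7]: 1, 2, 3, 3, 4, 5, 6, 7
  R[8]: 1, 2, 3, 4, 5, 6, 7, 8

reading off 1-entries of Δ²R: w = (7, 1, 5, 8, 2, 6, 3, 4).

Fulton essential set (4 of the 15 Rothe cells):

[(1, 6, 0), (4, 4, 1), (4, 6, 2), (6, 4, 2)]


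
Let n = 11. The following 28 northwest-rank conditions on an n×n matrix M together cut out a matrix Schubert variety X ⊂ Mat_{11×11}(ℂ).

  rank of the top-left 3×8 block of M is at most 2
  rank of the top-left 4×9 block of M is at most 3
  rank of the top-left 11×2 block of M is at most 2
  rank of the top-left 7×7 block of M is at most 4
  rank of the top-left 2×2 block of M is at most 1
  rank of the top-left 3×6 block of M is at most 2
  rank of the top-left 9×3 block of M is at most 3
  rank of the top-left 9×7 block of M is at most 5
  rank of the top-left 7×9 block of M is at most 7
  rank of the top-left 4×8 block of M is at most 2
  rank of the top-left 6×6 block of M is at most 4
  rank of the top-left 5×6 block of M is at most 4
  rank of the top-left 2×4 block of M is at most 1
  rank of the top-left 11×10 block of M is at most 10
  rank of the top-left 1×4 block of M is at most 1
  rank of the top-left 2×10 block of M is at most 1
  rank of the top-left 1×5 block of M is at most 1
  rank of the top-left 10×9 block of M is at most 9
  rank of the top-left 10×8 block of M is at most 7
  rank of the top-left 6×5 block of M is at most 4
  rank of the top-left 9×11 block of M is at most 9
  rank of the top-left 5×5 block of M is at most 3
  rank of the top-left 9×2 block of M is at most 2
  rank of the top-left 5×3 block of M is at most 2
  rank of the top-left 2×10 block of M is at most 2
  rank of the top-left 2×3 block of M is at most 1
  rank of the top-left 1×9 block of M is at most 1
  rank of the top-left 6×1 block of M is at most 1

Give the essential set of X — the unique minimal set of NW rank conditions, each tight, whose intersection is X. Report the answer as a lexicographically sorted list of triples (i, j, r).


Rank table r_w(11×11) implied by the 28 constraints:

  row 1: 1  1  1  1  1  1  1  1  1  1  1
  row 2: 1  1  1  1  1  1  1  1  1  1  2
  row 3: 1  2  2  2  2  2  2  2  2  2  3
  row 4: 1  2  2  2  2  2  2  2  3  3  4
  row 5: 1  2  2  3  3  3  3  3  4  4  5
  row 6: 1  2  3  4  4  4  4  4  5  5  6
  row 7: 1  2  3  4  4  4  4  5  6  6  7
  row 8: 1  2  3  4  5  5  5  6  7  7  8
  row 9: 1  2  3  4  5  5  5  6  7  8  9
  row 10: 1  2  3  4  5  6  6  7  8  9  10
  row 11: 1  2  3  4  5  6  7  8  9  10  11

reading off 1-entries of Δ²R: w = (1, 11, 2, 9, 4, 3, 8, 5, 10, 6, 7).

|D(w)|=21, |Ess(w)|=5:

[(2, 10, 1), (4, 8, 2), (5, 3, 2), (7, 7, 4), (9, 7, 5)]


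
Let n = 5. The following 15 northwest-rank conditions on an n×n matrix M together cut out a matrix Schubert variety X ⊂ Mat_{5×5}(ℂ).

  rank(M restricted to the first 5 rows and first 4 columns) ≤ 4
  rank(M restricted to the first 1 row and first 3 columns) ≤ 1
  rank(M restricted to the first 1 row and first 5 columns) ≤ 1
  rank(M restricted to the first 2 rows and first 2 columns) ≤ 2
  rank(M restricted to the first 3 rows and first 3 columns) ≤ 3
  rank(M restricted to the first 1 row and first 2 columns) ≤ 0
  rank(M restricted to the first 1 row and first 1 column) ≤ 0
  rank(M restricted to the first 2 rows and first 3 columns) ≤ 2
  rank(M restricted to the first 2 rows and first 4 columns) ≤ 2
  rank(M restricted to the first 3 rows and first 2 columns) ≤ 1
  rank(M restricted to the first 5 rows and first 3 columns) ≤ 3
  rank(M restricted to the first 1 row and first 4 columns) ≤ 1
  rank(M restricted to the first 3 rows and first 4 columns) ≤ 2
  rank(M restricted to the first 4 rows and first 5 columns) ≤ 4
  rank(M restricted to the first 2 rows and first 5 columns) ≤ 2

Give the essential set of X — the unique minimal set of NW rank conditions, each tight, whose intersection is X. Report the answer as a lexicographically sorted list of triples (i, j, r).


Rank table r_w(5×5) implied by the 15 constraints:

  R[1]: 0, 0, 1, 1, 1
  R[2]: 1, 1, 2, 2, 2
  R[3]: 1, 1, 2, 2, 3
  R[4]: 1, 2, 3, 3, 4
  R[5]: 1, 2, 3, 4, 5

second differences of R give the permutation w = (3, 1, 5, 2, 4).

D(w) has 4 cells with 3 SE-corners; essential set:

[(1, 2, 0), (3, 2, 1), (3, 4, 2)]


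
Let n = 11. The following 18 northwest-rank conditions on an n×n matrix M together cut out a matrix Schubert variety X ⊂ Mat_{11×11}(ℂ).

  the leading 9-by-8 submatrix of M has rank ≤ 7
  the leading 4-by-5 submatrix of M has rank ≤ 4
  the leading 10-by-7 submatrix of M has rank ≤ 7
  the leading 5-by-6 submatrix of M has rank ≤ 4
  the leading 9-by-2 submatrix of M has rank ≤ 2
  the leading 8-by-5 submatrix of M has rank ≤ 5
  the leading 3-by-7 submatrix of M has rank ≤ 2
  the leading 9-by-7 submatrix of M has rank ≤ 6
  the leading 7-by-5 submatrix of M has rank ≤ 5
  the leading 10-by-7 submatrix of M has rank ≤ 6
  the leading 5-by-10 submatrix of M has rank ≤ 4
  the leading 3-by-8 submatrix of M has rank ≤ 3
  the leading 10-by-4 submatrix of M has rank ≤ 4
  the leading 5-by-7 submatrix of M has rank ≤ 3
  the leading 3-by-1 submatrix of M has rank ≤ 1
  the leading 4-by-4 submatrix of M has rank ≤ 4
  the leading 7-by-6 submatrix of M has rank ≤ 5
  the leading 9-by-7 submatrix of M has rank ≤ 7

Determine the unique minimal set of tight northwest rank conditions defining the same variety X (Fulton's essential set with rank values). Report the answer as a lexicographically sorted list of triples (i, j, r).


Rank table r_w(11×11) implied by the 18 constraints:

  1, 1, 1, 1, 1, 1, 1, 1, 1, 1, 1
  1, 2, 2, 2, 2, 2, 2, 2, 2, 2, 2
  1, 2, 2, 2, 2, 2, 2, 3, 3, 3, 3
  1, 2, 3, 3, 3, 3, 3, 4, 4, 4, 4
  1, 2, 3, 3, 3, 3, 3, 4, 4, 4, 5
  1, 2, 3, 4, 4, 4, 4, 5, 5, 5, 6
  1, 2, 3, 4, 5, 5, 5, 6, 6, 6, 7
  1, 2, 3, 4, 5, 6, 6, 7, 7, 7, 8
  1, 2, 3, 4, 5, 6, 6, 7, 8, 8, 9
  1, 2, 3, 4, 5, 6, 6, 7, 8, 9, 10
  1, 2, 3, 4, 5, 6, 7, 8, 9, 10, 11

hence w(1..11) = (1, 2, 8, 3, 11, 4, 5, 6, 9, 10, 7).

|D(w)|=13, |Ess(w)|=4:

[(3, 7, 2), (5, 7, 3), (5, 10, 4), (10, 7, 6)]


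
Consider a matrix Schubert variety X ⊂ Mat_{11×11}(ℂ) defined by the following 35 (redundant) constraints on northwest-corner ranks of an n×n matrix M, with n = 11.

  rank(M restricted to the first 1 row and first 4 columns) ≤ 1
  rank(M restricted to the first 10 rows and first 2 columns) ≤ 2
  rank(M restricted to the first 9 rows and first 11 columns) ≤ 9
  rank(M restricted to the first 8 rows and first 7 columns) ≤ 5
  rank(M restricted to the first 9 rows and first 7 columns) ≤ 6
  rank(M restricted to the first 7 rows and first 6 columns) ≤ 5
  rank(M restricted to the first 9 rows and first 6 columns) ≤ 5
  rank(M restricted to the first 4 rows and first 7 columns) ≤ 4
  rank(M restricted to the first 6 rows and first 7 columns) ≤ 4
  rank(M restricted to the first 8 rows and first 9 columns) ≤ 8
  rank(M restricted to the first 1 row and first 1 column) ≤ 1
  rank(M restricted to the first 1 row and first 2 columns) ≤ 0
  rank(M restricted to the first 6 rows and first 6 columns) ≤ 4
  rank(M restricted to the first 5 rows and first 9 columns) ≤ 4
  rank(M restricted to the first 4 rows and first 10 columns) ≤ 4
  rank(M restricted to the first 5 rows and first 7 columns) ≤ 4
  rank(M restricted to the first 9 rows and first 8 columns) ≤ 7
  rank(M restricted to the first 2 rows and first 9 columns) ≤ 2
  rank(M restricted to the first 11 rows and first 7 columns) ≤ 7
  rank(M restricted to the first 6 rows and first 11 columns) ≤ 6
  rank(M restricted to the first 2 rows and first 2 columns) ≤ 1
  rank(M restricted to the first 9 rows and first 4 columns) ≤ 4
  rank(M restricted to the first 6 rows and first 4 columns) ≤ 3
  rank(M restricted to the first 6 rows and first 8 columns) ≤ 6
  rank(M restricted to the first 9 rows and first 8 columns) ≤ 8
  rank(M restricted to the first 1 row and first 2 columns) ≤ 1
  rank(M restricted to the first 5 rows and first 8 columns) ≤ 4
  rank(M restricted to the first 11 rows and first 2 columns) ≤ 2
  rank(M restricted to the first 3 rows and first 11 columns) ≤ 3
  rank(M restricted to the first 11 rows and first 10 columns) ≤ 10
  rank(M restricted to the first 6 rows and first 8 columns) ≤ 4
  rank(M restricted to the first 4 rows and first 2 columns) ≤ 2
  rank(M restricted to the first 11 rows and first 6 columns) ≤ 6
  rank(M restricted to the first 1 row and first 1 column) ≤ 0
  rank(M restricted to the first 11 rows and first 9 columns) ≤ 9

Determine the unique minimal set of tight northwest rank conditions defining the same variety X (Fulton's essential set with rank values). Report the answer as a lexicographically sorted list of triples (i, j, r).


Rank table r_w(11×11) implied by the 35 constraints:

  R[1]: 0  0  1  1  1  1  1  1  1  1  1
  R[2]: 1  1  2  2  2  2  2  2  2  2  2
  R[3]: 1  2  3  3  3  3  3  3  3  3  3
  R[4]: 1  2  3  3  4  4  4  4  4  4  4
  R[5]: 1  2  3  3  4  4  4  4  4  5  5
  R[6]: 1  2  3  3  4  4  4  4  5  6  6
  R[7]: 1  2  3  4  5  5  5  5  6  7  7
  R[8]: 1  2  3  4  5  5  5  6  7  8  8
  R[9]: 1  2  3  4  5  5  6  7  8  9  9
  R[10]: 1  2  3  4  5  6  7  8  9  10  10
  R[11]: 1  2  3  4  5  6  7  8  9  10  11

second differences of R give the permutation w = (3, 1, 2, 5, 10, 9, 4, 8, 7, 6, 11).

D(w) has 15 cells with 6 SE-corners; essential set:

[(1, 2, 0), (5, 9, 4), (6, 4, 3), (6, 8, 4), (8, 7, 5), (9, 6, 5)]


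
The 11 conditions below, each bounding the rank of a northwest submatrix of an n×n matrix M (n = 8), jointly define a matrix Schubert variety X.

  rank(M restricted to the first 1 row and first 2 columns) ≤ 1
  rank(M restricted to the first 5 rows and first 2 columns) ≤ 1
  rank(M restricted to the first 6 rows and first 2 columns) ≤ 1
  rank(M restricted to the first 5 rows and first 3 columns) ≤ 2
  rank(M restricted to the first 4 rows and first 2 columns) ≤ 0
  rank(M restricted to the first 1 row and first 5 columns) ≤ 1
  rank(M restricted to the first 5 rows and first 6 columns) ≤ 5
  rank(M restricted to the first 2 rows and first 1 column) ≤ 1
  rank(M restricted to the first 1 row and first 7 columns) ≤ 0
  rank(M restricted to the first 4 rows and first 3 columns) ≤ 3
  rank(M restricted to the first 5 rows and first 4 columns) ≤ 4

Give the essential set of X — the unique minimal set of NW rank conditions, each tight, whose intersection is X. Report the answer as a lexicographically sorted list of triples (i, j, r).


Propagating the 11 rank bounds to every northwest block:

  R[1]: 0  0  0  0  0  0  0  1
  R[2]: 0  0  1  1  1  1  1  2
  R[3]: 0  0  1  2  2  2  2  3
  R[4]: 0  0  1  2  3  3  3  4
  R[5]: 1  1  2  3  4  4  4  5
  R[6]: 1  1  2  3  4  5  5  6
  R[7]: 1  2  3  4  5  6  6  7
  R[8]: 1  2  3  4  5  6  7  8

so w = (8, 3, 4, 5, 1, 6, 2, 7).

Rothe diagram D(w) (14 cells), 3 SE-corners (essential conditions):

[(1, 7, 0), (4, 2, 0), (6, 2, 1)]


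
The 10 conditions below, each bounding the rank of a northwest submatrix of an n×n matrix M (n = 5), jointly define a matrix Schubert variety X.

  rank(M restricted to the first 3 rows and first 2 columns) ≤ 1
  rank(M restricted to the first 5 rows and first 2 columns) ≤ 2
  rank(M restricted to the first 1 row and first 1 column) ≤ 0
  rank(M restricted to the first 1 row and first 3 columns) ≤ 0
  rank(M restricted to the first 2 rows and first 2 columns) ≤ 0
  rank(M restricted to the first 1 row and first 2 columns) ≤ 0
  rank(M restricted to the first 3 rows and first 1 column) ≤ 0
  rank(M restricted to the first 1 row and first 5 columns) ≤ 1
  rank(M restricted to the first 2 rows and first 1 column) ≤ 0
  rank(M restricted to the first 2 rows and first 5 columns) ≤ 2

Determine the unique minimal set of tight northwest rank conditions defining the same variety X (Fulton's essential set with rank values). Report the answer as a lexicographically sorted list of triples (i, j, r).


Reconstructing r_w from the 10 given conditions:

  R[1]: 0  0  0  1  1
  R[2]: 0  0  1  2  2
  R[3]: 0  1  2  3  3
  R[4]: 1  2  3  4  4
  R[5]: 1  2  3  4  5

second differences of R give the permutation w = (4, 3, 2, 1, 5).

Fulton essential set (3 of the 6 Rothe cells):

[(1, 3, 0), (2, 2, 0), (3, 1, 0)]


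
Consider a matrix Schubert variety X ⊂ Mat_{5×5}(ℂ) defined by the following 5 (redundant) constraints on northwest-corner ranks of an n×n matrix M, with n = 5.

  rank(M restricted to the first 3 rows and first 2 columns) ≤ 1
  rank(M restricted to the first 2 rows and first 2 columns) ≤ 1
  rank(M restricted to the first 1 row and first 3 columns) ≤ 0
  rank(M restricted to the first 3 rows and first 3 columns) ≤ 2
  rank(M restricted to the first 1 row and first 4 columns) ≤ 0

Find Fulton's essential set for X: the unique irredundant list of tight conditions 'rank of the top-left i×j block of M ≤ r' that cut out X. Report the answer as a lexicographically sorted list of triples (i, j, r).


Computing R[i][j] = min implied NW-rank bound (n=5, 5 conditions):

  row 1: 0 0 0 0 1
  row 2: 1 1 1 1 2
  row 3: 1 1 2 2 3
  row 4: 1 2 3 3 4
  row 5: 1 2 3 4 5

hence w(1..5) = (5, 1, 3, 2, 4).

2 SE-corners of the 5-cell Rothe diagram give Ess(w):

[(1, 4, 0), (3, 2, 1)]


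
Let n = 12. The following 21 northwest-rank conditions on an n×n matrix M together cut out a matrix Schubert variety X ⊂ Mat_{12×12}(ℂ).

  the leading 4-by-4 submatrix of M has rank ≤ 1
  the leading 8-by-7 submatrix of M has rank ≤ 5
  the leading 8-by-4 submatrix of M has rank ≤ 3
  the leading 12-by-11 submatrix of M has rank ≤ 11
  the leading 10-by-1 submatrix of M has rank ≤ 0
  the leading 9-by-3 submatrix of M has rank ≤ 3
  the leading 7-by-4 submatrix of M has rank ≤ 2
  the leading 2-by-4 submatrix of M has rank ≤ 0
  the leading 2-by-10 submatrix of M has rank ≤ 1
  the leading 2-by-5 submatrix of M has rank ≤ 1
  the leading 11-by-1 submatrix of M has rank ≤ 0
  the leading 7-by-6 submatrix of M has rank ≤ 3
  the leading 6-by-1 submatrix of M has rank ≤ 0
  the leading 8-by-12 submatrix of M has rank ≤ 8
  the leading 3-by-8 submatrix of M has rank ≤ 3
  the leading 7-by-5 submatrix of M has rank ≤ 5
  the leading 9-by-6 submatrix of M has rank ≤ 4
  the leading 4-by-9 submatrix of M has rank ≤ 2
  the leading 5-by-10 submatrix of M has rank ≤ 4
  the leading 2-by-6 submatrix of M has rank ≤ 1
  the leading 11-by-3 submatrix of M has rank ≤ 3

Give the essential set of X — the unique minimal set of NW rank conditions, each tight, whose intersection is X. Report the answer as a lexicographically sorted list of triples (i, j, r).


Computing R[i][j] = min implied NW-rank bound (n=12, 21 conditions):

  i=1: 0 | 0 | 0 | 0 | 1 | 1 | 1 | 1 | 1 | 1 | 1 | 1
  i=2: 0 | 0 | 0 | 0 | 1 | 1 | 1 | 1 | 1 | 1 | 2 | 2
  i=3: 0 | 1 | 1 | 1 | 2 | 2 | 2 | 2 | 2 | 2 | 3 | 3
  i=4: 0 | 1 | 1 | 1 | 2 | 2 | 2 | 2 | 2 | 3 | 4 | 4
  i=5: 0 | 1 | 2 | 2 | 3 | 3 | 3 | 3 | 3 | 4 | 5 | 5
  i=6: 0 | 1 | 2 | 2 | 3 | 3 | 4 | 4 | 4 | 5 | 6 | 6
  i=7: 0 | 1 | 2 | 2 | 3 | 3 | 4 | 5 | 5 | 6 | 7 | 7
  i=8: 0 | 1 | 2 | 3 | 4 | 4 | 5 | 6 | 6 | 7 | 8 | 8
  i=9: 0 | 1 | 2 | 3 | 4 | 4 | 5 | 6 | 7 | 8 | 9 | 9
  i=10: 0 | 1 | 2 | 3 | 4 | 5 | 6 | 7 | 8 | 9 | 10 | 10
  i=11: 0 | 1 | 2 | 3 | 4 | 5 | 6 | 7 | 8 | 9 | 10 | 11
  i=12: 1 | 2 | 3 | 4 | 5 | 6 | 7 | 8 | 9 | 10 | 11 | 12

hence w(1..12) = (5, 11, 2, 10, 3, 7, 8, 4, 9, 6, 12, 1).

Fulton essential set (8 of the 33 Rothe cells):

[(2, 4, 0), (2, 10, 1), (4, 4, 1), (4, 9, 2), (7, 4, 2), (7, 6, 3), (9, 6, 4), (11, 1, 0)]


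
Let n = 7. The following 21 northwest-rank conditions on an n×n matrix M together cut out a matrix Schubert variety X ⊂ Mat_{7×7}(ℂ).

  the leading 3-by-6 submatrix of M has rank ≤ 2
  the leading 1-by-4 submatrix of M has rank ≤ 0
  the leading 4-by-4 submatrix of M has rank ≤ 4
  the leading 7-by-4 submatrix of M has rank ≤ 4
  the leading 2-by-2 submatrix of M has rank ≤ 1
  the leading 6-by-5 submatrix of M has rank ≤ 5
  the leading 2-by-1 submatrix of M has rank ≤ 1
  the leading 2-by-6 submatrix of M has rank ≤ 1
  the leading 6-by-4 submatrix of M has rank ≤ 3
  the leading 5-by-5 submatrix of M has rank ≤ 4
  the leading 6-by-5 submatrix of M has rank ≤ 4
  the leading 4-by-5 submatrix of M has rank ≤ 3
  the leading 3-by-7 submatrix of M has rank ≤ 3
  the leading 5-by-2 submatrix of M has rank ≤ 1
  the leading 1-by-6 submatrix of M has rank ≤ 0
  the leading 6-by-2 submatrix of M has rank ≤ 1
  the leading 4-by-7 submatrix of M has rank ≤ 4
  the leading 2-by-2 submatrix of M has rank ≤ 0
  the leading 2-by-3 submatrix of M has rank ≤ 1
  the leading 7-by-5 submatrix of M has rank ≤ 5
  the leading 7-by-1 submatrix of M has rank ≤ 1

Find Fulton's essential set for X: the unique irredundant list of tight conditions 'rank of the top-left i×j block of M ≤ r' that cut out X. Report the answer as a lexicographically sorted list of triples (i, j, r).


Reconstructing r_w from the 21 given conditions:

  i=1: 0  0  0  0  0  0  1
  i=2: 0  0  1  1  1  1  2
  i=3: 1  1  2  2  2  2  3
  i=4: 1  1  2  3  3  3  4
  i=5: 1  1  2  3  4  4  5
  i=6: 1  1  2  3  4  5  6
  i=7: 1  2  3  4  5  6  7

second differences of R give the permutation w = (7, 3, 1, 4, 5, 6, 2).

Rothe diagram D(w) (11 cells), 3 SE-corners (essential conditions):

[(1, 6, 0), (2, 2, 0), (6, 2, 1)]


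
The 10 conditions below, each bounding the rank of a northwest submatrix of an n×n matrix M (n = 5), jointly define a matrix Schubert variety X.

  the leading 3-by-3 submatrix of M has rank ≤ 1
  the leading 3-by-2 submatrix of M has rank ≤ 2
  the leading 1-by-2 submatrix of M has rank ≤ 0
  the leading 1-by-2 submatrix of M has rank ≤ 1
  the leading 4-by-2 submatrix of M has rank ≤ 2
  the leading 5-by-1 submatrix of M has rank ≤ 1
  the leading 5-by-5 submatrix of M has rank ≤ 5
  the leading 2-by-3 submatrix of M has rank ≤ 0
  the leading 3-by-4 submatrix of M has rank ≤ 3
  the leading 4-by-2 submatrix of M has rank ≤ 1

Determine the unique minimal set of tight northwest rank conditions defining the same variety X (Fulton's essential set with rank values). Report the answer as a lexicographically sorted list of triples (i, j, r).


Rank table r_w(5×5) implied by the 10 constraints:

  0  0  0  1  1
  0  0  0  1  2
  1  1  1  2  3
  1  1  2  3  4
  1  2  3  4  5

reading off 1-entries of Δ²R: w = (4, 5, 1, 3, 2).

Rothe diagram D(w) (7 cells), 2 SE-corners (essential conditions):

[(2, 3, 0), (4, 2, 1)]


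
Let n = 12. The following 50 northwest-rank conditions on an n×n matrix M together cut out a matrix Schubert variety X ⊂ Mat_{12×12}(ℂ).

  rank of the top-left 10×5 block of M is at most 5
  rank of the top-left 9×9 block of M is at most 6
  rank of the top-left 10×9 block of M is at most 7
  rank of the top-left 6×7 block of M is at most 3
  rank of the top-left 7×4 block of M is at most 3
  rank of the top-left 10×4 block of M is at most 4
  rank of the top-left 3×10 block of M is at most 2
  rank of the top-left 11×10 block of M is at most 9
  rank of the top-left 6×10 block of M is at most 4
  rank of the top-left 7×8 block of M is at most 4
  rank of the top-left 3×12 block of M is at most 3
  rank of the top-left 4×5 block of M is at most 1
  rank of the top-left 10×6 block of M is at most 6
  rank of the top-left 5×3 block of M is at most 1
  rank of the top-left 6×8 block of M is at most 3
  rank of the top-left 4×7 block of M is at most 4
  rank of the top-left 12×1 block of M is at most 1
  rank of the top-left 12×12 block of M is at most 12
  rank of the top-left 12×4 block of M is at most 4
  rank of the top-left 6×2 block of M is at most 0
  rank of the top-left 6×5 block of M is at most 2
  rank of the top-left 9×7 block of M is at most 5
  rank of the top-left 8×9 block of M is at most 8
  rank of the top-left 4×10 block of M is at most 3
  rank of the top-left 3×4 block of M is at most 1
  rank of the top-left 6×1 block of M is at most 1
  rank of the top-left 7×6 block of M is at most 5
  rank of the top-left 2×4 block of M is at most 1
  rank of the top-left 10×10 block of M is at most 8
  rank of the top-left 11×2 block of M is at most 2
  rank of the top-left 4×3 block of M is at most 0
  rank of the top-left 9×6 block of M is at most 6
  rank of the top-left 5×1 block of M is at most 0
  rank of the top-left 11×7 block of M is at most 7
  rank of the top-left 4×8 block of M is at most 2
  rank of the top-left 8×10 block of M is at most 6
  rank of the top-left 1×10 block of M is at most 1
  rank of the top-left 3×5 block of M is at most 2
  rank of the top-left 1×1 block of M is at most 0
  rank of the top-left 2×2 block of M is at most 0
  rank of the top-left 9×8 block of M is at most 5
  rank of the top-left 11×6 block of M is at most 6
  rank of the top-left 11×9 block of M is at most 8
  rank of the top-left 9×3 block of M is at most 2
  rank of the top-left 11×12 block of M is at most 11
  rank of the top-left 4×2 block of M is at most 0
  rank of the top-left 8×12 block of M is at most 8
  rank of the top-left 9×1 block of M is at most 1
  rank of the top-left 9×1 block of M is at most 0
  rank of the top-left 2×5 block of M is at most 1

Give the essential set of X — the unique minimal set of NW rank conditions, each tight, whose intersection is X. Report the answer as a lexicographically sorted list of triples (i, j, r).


Propagating the 50 rank bounds to every northwest block:

  0 | 0 | 0 | 1 | 1 | 1 | 1 | 1 | 1 | 1 | 1 | 1
  0 | 0 | 0 | 1 | 1 | 2 | 2 | 2 | 2 | 2 | 2 | 2
  0 | 0 | 0 | 1 | 1 | 2 | 2 | 2 | 2 | 2 | 3 | 3
  0 | 0 | 0 | 1 | 1 | 2 | 2 | 2 | 3 | 3 | 4 | 4
  0 | 0 | 1 | 2 | 2 | 3 | 3 | 3 | 4 | 4 | 5 | 5
  0 | 0 | 1 | 2 | 2 | 3 | 3 | 3 | 4 | 4 | 5 | 6
  0 | 1 | 2 | 3 | 3 | 4 | 4 | 4 | 5 | 5 | 6 | 7
  0 | 1 | 2 | 3 | 4 | 5 | 5 | 5 | 6 | 6 | 7 | 8
  0 | 1 | 2 | 3 | 4 | 5 | 5 | 5 | 6 | 7 | 8 | 9
  1 | 2 | 3 | 4 | 5 | 6 | 6 | 6 | 7 | 8 | 9 | 10
  1 | 2 | 3 | 4 | 5 | 6 | 7 | 7 | 8 | 9 | 10 | 11
  1 | 2 | 3 | 4 | 5 | 6 | 7 | 8 | 9 | 10 | 11 | 12

reading off 1-entries of Δ²R: w = (4, 6, 11, 9, 3, 12, 2, 5, 10, 1, 7, 8).

10 SE-corners of the 34-cell Rothe diagram give Ess(w):

[(3, 10, 2), (4, 3, 0), (4, 5, 1), (4, 8, 2), (6, 2, 0), (6, 5, 2), (6, 8, 3), (6, 10, 4), (9, 1, 0), (9, 8, 5)]


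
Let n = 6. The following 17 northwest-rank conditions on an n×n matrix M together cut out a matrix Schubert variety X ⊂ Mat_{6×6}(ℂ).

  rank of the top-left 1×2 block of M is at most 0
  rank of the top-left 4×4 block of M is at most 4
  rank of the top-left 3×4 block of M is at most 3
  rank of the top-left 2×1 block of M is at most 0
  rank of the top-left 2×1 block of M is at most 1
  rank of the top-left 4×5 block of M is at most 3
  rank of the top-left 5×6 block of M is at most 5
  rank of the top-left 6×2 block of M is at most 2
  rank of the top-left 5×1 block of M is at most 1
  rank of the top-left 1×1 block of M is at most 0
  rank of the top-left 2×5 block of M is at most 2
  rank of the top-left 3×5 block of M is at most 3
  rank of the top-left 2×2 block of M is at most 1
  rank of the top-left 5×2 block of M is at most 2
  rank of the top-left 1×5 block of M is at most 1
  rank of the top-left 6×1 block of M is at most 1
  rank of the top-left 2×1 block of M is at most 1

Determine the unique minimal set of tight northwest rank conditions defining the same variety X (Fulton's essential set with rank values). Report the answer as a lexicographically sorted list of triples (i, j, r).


Computing R[i][j] = min implied NW-rank bound (n=6, 17 conditions):

  R[1]: 0, 0, 1, 1, 1, 1
  R[2]: 0, 1, 2, 2, 2, 2
  R[3]: 1, 2, 3, 3, 3, 3
  R[4]: 1, 2, 3, 3, 3, 4
  R[5]: 1, 2, 3, 4, 4, 5
  R[6]: 1, 2, 3, 4, 5, 6

the unique w with this rank table is (3, 2, 1, 6, 4, 5).

Rothe diagram D(w) (5 cells), 3 SE-corners (essential conditions):

[(1, 2, 0), (2, 1, 0), (4, 5, 3)]


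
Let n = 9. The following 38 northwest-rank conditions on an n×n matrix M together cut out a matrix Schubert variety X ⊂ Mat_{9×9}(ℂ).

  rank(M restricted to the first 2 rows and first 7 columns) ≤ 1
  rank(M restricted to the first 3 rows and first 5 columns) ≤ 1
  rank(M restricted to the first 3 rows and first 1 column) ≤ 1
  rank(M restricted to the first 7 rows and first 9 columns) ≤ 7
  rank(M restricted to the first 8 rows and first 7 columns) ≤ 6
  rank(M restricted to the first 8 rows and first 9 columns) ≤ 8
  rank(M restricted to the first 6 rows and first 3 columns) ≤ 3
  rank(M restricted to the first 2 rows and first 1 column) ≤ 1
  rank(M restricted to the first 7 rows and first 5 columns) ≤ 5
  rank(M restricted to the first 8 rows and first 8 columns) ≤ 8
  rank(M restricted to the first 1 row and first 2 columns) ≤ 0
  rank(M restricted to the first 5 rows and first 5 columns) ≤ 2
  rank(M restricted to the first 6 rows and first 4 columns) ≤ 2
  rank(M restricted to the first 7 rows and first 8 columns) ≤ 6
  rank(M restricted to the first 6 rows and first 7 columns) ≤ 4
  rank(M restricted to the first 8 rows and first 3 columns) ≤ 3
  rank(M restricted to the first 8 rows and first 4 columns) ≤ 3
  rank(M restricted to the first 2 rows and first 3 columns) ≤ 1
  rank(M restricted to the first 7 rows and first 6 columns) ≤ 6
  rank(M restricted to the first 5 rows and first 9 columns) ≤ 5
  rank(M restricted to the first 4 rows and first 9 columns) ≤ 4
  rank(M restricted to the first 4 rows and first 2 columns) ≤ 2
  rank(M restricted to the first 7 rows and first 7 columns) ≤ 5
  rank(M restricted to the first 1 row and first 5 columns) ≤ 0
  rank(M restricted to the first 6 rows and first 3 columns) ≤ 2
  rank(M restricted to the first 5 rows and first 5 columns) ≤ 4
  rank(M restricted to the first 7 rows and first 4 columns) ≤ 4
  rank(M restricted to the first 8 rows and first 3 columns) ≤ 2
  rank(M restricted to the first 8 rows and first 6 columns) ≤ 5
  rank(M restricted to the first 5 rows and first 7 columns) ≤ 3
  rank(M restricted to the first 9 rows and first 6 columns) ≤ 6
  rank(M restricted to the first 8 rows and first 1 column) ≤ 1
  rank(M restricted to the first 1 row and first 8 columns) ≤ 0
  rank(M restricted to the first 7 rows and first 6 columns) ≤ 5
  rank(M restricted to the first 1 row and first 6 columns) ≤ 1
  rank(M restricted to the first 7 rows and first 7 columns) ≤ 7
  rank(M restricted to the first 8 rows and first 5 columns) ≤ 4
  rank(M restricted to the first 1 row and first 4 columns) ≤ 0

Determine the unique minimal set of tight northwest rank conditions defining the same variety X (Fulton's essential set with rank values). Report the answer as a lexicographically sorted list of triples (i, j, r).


Recovering R(i,j) via the rank-extension bound from the 38 conditions:

  i=1: 0 | 0 | 0 | 0 | 0 | 0 | 0 | 0 | 1
  i=2: 1 | 1 | 1 | 1 | 1 | 1 | 1 | 1 | 2
  i=3: 1 | 1 | 1 | 1 | 1 | 2 | 2 | 2 | 3
  i=4: 1 | 2 | 2 | 2 | 2 | 3 | 3 | 3 | 4
  i=5: 1 | 2 | 2 | 2 | 2 | 3 | 3 | 4 | 5
  i=6: 1 | 2 | 2 | 2 | 3 | 4 | 4 | 5 | 6
  i=7: 1 | 2 | 2 | 3 | 4 | 5 | 5 | 6 | 7
  i=8: 1 | 2 | 2 | 3 | 4 | 5 | 6 | 7 | 8
  i=9: 1 | 2 | 3 | 4 | 5 | 6 | 7 | 8 | 9

the unique w with this rank table is (9, 1, 6, 2, 8, 5, 4, 7, 3).

Fulton essential set (6 of the 20 Rothe cells):

[(1, 8, 0), (3, 5, 1), (5, 5, 2), (5, 7, 3), (6, 4, 2), (8, 3, 2)]


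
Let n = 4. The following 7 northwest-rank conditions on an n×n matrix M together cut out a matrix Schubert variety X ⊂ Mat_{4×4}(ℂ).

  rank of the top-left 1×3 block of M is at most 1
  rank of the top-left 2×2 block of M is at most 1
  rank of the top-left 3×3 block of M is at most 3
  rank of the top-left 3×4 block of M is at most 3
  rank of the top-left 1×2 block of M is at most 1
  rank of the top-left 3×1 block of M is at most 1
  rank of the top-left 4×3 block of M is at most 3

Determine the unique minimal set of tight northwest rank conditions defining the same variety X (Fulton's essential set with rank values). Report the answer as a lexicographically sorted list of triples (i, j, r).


Recovering R(i,j) via the rank-extension bound from the 7 conditions:

  R[1]: 1 | 1 | 1 | 1
  R[2]: 1 | 1 | 2 | 2
  R[3]: 1 | 2 | 3 | 3
  R[4]: 1 | 2 | 3 | 4

hence w(1..4) = (1, 3, 2, 4).

|D(w)|=1, |Ess(w)|=1:

[(2, 2, 1)]


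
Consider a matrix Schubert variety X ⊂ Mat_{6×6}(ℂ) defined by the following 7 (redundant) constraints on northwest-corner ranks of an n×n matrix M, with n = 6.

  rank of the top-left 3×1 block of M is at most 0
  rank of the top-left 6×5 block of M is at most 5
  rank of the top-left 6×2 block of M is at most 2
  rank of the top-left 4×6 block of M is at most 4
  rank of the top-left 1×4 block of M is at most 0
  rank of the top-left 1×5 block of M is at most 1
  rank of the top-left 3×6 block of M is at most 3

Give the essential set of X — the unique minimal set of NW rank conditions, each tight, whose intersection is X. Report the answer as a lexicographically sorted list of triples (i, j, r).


The tightest implied rank at each (i,j), from the 7 conditions:

  0, 0, 0, 0, 1, 1
  0, 1, 1, 1, 2, 2
  0, 1, 2, 2, 3, 3
  1, 2, 3, 3, 4, 4
  1, 2, 3, 4, 5, 5
  1, 2, 3, 4, 5, 6

giving w = (5, 2, 3, 1, 4, 6) via Δ²R.

|D(w)|=6, |Ess(w)|=2:

[(1, 4, 0), (3, 1, 0)]


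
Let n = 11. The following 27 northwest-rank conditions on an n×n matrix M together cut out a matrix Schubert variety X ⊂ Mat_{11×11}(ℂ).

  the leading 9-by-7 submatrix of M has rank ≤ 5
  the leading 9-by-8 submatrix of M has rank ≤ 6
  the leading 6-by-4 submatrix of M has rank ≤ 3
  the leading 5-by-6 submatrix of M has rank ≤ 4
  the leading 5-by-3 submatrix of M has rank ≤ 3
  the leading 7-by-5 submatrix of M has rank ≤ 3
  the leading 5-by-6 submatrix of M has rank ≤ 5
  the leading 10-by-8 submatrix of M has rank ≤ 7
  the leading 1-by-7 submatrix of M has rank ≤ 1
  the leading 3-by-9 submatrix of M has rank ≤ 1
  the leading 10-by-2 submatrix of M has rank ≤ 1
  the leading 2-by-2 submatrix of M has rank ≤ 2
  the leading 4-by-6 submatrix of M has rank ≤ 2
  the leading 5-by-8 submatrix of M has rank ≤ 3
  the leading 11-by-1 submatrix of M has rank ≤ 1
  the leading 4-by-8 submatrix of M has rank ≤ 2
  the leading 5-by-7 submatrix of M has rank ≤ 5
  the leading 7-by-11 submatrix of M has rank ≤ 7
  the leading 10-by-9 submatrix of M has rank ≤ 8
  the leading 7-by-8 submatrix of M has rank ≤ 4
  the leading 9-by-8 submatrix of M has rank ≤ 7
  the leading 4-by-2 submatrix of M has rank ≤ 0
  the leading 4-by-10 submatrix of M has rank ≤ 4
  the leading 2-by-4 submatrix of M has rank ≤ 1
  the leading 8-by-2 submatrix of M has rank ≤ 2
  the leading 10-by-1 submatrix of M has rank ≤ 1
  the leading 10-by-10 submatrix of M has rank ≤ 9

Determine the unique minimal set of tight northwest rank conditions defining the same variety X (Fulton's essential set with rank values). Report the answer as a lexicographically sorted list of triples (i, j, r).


Propagating the 27 rank bounds to every northwest block:

  0 | 0 | 1 | 1 | 1 | 1 | 1 | 1 | 1 | 1 | 1
  0 | 0 | 1 | 1 | 1 | 1 | 1 | 1 | 1 | 2 | 2
  0 | 0 | 1 | 1 | 1 | 1 | 1 | 1 | 1 | 2 | 3
  0 | 0 | 1 | 2 | 2 | 2 | 2 | 2 | 2 | 3 | 4
  1 | 1 | 2 | 3 | 3 | 3 | 3 | 3 | 3 | 4 | 5
  1 | 1 | 2 | 3 | 3 | 4 | 4 | 4 | 4 | 5 | 6
  1 | 1 | 2 | 3 | 3 | 4 | 4 | 4 | 5 | 6 | 7
  1 | 1 | 2 | 3 | 4 | 5 | 5 | 5 | 6 | 7 | 8
  1 | 1 | 2 | 3 | 4 | 5 | 5 | 6 | 7 | 8 | 9
  1 | 1 | 2 | 3 | 4 | 5 | 6 | 7 | 8 | 9 | 10
  1 | 2 | 3 | 4 | 5 | 6 | 7 | 8 | 9 | 10 | 11

hence w(1..11) = (3, 10, 11, 4, 1, 6, 9, 5, 8, 7, 2).

Fulton essential set (6 of the 30 Rothe cells):

[(3, 9, 1), (4, 2, 0), (7, 5, 3), (7, 8, 4), (9, 7, 5), (10, 2, 1)]
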